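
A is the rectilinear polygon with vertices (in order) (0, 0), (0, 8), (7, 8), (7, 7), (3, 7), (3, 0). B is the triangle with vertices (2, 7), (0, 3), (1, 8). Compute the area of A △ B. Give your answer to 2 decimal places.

25.00

|A| = 28, |B| = 3, |A∩B| = 3.
|A △ B| = |A| + |B| − 2·|A∩B| = 28 + 3 − 6 = 25.00.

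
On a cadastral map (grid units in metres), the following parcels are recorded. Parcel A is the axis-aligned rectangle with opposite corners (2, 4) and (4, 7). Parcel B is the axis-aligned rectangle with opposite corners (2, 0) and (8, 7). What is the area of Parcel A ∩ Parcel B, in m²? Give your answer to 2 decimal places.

6.00

|Parcel A∩Parcel B|: x∈[2,4], y∈[4,7] → 2·3 = 6.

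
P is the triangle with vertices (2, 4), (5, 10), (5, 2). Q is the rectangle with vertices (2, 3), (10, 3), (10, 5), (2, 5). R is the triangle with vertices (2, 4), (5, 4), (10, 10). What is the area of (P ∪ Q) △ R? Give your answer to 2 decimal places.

24.42

|P ∪ Q| = 23.
|(P ∪ Q) ∩ R| = 3.7917.
|(P ∪ Q) △ R| = 23 + 9 − 7.5833 = 24.42.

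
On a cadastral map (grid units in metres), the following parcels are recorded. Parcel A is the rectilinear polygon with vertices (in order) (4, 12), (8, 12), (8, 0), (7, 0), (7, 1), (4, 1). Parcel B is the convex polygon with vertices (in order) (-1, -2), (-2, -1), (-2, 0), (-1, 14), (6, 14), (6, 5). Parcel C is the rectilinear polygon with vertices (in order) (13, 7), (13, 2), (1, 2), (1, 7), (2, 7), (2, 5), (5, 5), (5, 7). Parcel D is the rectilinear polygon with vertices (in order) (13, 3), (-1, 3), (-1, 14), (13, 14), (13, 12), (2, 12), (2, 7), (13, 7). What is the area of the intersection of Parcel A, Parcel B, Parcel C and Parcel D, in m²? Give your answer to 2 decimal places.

4.00

The intersection is the polygon with vertices (4,3), (4,5), (5,5), (5,7), (6,7), (6,5).
By the shoelace formula its area is 4.00.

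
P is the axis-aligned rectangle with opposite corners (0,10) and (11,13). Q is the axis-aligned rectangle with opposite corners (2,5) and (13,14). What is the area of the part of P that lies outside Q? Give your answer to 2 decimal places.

|P∩Q|: x∈[2,11], y∈[10,13] → 9·3 = 27.
|P| = 33.
|P ∖ Q| = |P| − |P∩Q| = 33 − 27 = 6.00.

6.00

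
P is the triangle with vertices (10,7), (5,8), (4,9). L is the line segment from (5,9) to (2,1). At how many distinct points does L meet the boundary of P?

The segment meets the boundary at (4.727,8.273), (4.889,8.704).

2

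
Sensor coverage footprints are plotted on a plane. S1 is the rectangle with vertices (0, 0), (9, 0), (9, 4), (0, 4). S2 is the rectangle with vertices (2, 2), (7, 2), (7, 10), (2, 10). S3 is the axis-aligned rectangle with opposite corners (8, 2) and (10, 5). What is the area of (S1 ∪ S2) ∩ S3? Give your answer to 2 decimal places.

2.00

The region (S1 ∪ S2) ∩ S3 is the polygon with vertices (9,2), (8,2), (8,4), (9,4).
By the shoelace formula its area is 2.00.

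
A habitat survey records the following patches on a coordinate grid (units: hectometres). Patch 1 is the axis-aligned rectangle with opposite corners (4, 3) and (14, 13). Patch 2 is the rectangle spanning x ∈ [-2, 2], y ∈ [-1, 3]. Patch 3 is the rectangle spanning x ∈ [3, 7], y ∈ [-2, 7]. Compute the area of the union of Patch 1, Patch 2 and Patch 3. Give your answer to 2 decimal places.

140.00

By inclusion–exclusion:
Individual areas: |Patch 1| = 100, |Patch 2| = 16, |Patch 3| = 36.
|Patch 1∩Patch 2| = 0 (no overlap).
|Patch 1∩Patch 3|: x∈[4,7], y∈[3,7] → 3·4 = 12.
|Patch 2∩Patch 3| = 0 (no overlap).
|Patch 1∩Patch 2∩Patch 3| = 0.
|Patch 1 ∪ Patch 2 ∪ Patch 3| = 152 − 12 + 0 = 140.00.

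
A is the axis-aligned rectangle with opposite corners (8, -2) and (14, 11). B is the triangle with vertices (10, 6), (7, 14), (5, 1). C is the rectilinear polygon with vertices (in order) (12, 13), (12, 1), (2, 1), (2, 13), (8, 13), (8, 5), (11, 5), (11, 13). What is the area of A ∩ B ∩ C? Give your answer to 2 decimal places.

0.50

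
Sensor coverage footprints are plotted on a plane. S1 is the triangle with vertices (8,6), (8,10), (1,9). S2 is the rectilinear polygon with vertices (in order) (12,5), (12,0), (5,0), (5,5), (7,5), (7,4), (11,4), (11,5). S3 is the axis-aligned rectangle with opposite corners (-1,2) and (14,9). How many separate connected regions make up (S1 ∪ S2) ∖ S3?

2

(S1 ∪ S2) ∖ S3 splits into 2 disjoint pieces (area 3.5, area 14).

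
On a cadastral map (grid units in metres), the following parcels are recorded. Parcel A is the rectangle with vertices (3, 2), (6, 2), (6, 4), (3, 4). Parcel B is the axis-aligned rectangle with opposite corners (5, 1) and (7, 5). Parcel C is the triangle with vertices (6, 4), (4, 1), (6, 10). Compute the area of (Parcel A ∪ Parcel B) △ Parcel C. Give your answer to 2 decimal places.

12.44

|Parcel A ∪ Parcel B| = 12.
|(Parcel A ∪ Parcel B) ∩ Parcel C| = 2.7778.
|(Parcel A ∪ Parcel B) △ Parcel C| = 12 + 6 − 5.5556 = 12.44.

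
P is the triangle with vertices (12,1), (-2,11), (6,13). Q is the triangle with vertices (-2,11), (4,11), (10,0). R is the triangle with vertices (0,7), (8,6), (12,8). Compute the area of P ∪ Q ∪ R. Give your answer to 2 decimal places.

By inclusion–exclusion:
Individual areas: |P| = 54, |Q| = 33, |R| = 10.
|P∩Q| = 21.0638.
|P∩R| = 6.5746.
|Q∩R| = 3.4686.
|P∩Q∩R| = 2.6208.
|P ∪ Q ∪ R| = 97 − 31.107 + 2.6208 = 68.51.

68.51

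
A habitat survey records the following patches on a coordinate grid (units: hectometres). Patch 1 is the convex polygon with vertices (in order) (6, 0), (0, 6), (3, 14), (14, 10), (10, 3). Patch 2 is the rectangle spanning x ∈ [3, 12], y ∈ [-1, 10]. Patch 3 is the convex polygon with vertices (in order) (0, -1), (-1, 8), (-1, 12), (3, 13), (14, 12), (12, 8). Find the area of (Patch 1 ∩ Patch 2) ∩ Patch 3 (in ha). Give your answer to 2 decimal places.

The region (Patch 1 ∩ Patch 2) ∩ Patch 3 is the polygon with vertices (3,10), (12,10), (12,8), (4,2), (3,3).
By the shoelace formula its area is 47.50.

47.50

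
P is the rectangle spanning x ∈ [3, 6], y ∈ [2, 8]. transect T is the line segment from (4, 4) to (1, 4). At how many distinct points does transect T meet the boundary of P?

1

The segment meets the boundary at (3,4).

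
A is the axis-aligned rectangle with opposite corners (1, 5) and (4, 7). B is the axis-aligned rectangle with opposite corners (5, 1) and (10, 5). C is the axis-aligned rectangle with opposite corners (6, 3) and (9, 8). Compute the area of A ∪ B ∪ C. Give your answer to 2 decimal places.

35.00

By inclusion–exclusion:
Individual areas: |A| = 6, |B| = 20, |C| = 15.
|A∩B| = 0 (no overlap).
|A∩C| = 0 (no overlap).
|B∩C|: x∈[6,9], y∈[3,5] → 3·2 = 6.
|A∩B∩C| = 0.
|A ∪ B ∪ C| = 41 − 6 + 0 = 35.00.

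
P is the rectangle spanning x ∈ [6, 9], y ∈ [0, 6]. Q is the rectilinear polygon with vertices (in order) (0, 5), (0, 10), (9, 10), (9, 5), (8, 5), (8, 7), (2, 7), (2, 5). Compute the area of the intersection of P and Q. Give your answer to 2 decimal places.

1.00

The intersection is the polygon with vertices (9,5), (8,5), (8,6), (9,6).
By the shoelace formula its area is 1.00.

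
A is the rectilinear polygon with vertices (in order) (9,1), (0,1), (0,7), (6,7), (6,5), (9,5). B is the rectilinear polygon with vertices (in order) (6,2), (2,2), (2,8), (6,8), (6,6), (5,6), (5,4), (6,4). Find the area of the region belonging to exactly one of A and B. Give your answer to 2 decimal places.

34.00

|A| = 48, |B| = 22, |A∩B| = 18.
|A △ B| = |A| + |B| − 2·|A∩B| = 48 + 22 − 36 = 34.00.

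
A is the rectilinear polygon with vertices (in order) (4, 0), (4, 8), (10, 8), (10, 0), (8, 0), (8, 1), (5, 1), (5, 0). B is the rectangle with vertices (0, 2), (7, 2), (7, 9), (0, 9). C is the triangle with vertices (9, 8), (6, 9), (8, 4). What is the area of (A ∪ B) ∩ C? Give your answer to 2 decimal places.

The region (A ∪ B) ∩ C is the polygon with vertices (7,8), (9,8), (8,4), (6,9), (7,8.667).
By the shoelace formula its area is 5.83.

5.83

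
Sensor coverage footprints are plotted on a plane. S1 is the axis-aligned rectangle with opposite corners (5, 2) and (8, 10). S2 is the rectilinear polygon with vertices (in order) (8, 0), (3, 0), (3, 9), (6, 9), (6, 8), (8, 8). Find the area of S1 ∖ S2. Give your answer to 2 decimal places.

|S1| = 24, |S1∩S2| = 19.
|S1 ∖ S2| = |S1| − |S1∩S2| = 24 − 19 = 5.00.

5.00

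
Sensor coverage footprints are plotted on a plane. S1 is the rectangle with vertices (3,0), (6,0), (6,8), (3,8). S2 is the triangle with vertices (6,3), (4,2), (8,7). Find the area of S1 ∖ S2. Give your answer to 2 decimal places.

22.50

|S1| = 24, |S1∩S2| = 1.5.
|S1 ∖ S2| = |S1| − |S1∩S2| = 24 − 1.5 = 22.50.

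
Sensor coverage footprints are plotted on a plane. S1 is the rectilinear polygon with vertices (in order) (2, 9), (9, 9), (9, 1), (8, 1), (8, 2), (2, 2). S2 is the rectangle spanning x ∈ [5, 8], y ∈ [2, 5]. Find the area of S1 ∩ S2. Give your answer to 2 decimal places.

The intersection is the polygon with vertices (5,2), (5,5), (8,5), (8,2).
By the shoelace formula its area is 9.00.

9.00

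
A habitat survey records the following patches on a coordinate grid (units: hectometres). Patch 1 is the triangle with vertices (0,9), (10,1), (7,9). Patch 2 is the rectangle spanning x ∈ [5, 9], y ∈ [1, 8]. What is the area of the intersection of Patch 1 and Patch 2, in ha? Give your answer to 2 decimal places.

14.88

The intersection is the polygon with vertices (5,5), (5,8), (7.375,8), (9,3.667), (9,1.8).
By the shoelace formula its area is 14.88.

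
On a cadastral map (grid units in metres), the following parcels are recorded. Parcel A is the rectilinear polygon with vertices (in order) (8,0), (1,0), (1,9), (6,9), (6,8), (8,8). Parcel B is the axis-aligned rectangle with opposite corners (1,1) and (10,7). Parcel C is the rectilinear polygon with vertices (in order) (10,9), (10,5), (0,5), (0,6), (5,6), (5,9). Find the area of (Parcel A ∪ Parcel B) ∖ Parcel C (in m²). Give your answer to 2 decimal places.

|Parcel A ∪ Parcel B| = 73.
|(Parcel A ∪ Parcel B) ∩ Parcel C| = 18.
|(Parcel A ∪ Parcel B) ∖ Parcel C| = 73 − 18 = 55.00.

55.00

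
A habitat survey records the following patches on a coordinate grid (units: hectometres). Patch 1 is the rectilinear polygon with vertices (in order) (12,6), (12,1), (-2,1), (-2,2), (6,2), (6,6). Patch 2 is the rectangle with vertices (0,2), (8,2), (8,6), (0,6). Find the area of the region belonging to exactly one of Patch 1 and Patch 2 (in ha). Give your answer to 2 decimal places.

|Patch 1| = 38, |Patch 2| = 32, |Patch 1∩Patch 2| = 8.
|Patch 1 △ Patch 2| = |Patch 1| + |Patch 2| − 2·|Patch 1∩Patch 2| = 38 + 32 − 16 = 54.00.

54.00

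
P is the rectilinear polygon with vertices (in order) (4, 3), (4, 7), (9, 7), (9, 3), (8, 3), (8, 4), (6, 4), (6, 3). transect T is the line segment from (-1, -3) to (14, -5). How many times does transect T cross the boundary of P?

The segment lies entirely outside P and never meets its boundary.

0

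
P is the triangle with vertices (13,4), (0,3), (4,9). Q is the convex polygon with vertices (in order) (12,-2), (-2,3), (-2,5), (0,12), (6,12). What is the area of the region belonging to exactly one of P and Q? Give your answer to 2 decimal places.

|P| = 37, |Q| = 112, |P∩Q| = 31.8748.
|P △ Q| = |P| + |Q| − 2·|P∩Q| = 37 + 112 − 63.7496 = 85.25.

85.25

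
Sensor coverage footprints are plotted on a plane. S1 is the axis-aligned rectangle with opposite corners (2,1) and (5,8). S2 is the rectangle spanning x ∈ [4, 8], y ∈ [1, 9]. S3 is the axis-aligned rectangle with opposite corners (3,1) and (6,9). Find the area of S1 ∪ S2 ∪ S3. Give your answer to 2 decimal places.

47.00

By inclusion–exclusion:
Individual areas: |S1| = 21, |S2| = 32, |S3| = 24.
|S1∩S2|: x∈[4,5], y∈[1,8] → 1·7 = 7.
|S1∩S3|: x∈[3,5], y∈[1,8] → 2·7 = 14.
|S2∩S3|: x∈[4,6], y∈[1,9] → 2·8 = 16.
|S1∩S2∩S3| = 7.
|S1 ∪ S2 ∪ S3| = 77 − 37 + 7 = 47.00.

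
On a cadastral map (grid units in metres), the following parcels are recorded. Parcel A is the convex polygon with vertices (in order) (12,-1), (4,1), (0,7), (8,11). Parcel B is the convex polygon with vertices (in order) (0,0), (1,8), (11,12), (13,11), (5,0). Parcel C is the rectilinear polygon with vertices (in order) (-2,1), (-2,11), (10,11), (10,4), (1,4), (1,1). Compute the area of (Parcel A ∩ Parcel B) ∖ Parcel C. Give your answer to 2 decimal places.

|Parcel A ∩ Parcel B| = 53.2726.
|(Parcel A ∩ Parcel B) ∩ Parcel C| = 41.5025.
|(Parcel A ∩ Parcel B) ∖ Parcel C| = 53.2726 − 41.5025 = 11.77.

11.77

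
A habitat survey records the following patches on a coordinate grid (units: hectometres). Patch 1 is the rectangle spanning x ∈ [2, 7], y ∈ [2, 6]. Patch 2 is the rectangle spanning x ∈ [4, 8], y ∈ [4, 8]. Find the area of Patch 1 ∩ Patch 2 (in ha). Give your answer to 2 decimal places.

6.00

|Patch 1∩Patch 2|: x∈[4,7], y∈[4,6] → 3·2 = 6.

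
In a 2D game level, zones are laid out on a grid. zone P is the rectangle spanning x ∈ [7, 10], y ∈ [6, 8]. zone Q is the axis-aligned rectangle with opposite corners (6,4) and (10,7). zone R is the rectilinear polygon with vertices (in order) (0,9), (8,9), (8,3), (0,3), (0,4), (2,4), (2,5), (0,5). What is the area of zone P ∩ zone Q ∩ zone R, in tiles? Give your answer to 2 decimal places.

The intersection is the polygon with vertices (7,6), (7,7), (8,7), (8,6).
By the shoelace formula its area is 1.00.

1.00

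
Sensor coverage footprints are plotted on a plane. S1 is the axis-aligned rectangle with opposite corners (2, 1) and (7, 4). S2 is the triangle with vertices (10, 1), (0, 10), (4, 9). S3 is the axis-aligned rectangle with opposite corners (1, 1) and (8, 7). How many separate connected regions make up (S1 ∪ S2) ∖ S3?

2

(S1 ∪ S2) ∖ S3 splits into 2 disjoint pieces (area 6.5, area 0.8667).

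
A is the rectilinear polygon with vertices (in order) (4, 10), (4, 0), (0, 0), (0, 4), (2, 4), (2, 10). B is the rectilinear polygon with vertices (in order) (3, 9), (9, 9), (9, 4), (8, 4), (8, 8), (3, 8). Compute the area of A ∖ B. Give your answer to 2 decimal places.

|A| = 28, |A∩B| = 1.
|A ∖ B| = |A| − |A∩B| = 28 − 1 = 27.00.

27.00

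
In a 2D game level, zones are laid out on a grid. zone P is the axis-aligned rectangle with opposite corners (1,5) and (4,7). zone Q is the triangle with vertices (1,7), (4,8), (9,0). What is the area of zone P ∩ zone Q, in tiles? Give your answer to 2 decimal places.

The intersection is the polygon with vertices (4,7), (4,5), (3.286,5), (1,7).
By the shoelace formula its area is 3.71.

3.71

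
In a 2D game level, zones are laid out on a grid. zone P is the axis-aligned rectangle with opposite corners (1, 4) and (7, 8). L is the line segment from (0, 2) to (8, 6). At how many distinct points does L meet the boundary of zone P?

2

The segment meets the boundary at (7,5.5), (4,4).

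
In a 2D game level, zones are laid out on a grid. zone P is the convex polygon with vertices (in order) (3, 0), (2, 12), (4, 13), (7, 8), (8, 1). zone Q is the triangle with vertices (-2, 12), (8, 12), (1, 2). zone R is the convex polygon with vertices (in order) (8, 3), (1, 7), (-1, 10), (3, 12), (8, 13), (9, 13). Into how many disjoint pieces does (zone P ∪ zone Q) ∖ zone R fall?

1

(zone P ∪ zone Q) ∖ zone R is a single connected region.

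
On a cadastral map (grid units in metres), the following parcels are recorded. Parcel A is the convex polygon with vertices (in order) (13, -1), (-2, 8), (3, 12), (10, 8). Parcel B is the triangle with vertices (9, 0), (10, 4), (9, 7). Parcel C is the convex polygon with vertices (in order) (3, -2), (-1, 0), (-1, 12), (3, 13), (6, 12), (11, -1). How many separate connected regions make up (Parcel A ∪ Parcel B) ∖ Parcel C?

(Parcel A ∪ Parcel B) ∖ Parcel C splits into 2 disjoint pieces (area 0.7, area 20.7358).

2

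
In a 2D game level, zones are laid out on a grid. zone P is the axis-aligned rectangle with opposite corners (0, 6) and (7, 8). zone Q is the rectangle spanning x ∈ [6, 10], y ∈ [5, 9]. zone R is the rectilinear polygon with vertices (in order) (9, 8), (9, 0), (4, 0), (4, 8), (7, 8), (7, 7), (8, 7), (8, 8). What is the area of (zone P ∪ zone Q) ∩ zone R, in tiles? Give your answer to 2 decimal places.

12.00

|zone P ∪ zone Q| = 28.
|(zone P ∪ zone Q) ∩ zone R| = 12.00.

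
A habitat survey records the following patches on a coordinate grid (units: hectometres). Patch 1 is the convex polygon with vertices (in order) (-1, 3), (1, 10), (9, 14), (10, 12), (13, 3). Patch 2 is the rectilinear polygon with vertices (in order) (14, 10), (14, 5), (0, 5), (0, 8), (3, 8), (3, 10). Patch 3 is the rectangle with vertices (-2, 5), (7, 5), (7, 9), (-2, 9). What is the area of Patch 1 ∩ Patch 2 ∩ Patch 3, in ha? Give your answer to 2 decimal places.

24.68

The intersection is the polygon with vertices (3,8), (3,9), (7,9), (7,5), (0,5), (0,6.5), (0.429,8).
By the shoelace formula its area is 24.68.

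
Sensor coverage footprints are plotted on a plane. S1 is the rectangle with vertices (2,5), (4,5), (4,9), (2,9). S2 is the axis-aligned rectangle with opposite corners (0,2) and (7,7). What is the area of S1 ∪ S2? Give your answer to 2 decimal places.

39.00

By inclusion–exclusion:
Individual areas: |S1| = 8, |S2| = 35.
|S1∩S2|: x∈[2,4], y∈[5,7] → 2·2 = 4.
|S1 ∪ S2| = 43 − 4 = 39.00.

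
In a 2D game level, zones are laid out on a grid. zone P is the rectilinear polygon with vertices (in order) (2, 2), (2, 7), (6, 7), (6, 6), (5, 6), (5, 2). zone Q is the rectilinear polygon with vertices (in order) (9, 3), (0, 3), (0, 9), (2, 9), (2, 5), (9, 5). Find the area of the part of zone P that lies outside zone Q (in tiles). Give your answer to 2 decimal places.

10.00

|zone P| = 16, |zone P∩zone Q| = 6.
|zone P ∖ zone Q| = |zone P| − |zone P∩zone Q| = 16 − 6 = 10.00.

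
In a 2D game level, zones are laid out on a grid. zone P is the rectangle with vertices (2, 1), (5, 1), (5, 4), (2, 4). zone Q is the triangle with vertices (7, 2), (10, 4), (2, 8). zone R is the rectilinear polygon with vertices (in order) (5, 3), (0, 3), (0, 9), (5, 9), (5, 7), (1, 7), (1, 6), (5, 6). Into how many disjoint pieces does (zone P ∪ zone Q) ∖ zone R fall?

(zone P ∪ zone Q) ∖ zone R splits into 2 disjoint pieces (area 6, area 12.35).

2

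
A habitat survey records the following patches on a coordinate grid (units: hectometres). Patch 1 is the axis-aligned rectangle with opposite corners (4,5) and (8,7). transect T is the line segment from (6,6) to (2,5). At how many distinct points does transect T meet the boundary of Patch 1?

1

The segment meets the boundary at (4,5.5).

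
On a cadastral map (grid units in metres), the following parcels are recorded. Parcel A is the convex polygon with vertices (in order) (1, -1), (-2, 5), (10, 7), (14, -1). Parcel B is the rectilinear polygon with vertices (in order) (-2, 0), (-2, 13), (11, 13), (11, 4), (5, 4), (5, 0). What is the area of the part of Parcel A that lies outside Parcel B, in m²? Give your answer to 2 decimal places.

43.25

|Parcel A| = 91, |Parcel A∩Parcel B| = 47.75.
|Parcel A ∖ Parcel B| = |Parcel A| − |Parcel A∩Parcel B| = 91 − 47.75 = 43.25.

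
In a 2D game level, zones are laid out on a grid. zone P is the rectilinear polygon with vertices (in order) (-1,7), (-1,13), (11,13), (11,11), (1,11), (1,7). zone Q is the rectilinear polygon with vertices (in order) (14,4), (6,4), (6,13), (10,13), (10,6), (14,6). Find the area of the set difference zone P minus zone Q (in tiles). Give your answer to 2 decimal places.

24.00

|zone P| = 32, |zone P∩zone Q| = 8.
|zone P ∖ zone Q| = |zone P| − |zone P∩zone Q| = 32 − 8 = 24.00.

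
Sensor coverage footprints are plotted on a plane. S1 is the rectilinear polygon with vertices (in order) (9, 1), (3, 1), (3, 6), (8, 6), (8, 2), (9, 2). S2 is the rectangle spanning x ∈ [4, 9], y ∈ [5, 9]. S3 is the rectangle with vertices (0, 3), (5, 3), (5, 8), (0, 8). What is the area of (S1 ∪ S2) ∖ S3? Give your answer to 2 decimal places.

|S1 ∪ S2| = 42.
|(S1 ∪ S2) ∩ S3| = 8.
|(S1 ∪ S2) ∖ S3| = 42 − 8 = 34.00.

34.00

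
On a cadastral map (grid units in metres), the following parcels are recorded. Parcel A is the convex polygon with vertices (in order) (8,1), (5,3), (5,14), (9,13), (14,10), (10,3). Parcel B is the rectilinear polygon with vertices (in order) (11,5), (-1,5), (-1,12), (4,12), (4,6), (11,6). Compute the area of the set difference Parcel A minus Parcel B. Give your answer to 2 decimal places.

69.50

|Parcel A| = 75.5, |Parcel A∩Parcel B| = 6.
|Parcel A ∖ Parcel B| = |Parcel A| − |Parcel A∩Parcel B| = 75.5 − 6 = 69.50.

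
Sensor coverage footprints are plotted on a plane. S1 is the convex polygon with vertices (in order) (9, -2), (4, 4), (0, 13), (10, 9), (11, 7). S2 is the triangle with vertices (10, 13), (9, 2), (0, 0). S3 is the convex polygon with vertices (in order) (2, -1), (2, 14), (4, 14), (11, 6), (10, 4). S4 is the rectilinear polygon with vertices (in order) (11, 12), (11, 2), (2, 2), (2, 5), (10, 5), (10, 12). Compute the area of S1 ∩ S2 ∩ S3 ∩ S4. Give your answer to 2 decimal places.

12.33

The intersection is the polygon with vertices (3.846,5), (9.273,5), (9.133,3.458), (6.8,2), (5.667,2), (4,4), (3.662,4.761).
By the shoelace formula its area is 12.33.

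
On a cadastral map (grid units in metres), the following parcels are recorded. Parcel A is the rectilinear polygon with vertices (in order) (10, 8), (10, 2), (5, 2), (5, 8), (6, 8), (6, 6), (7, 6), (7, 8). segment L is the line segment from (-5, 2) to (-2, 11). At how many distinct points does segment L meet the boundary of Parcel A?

The segment lies entirely outside Parcel A and never meets its boundary.

0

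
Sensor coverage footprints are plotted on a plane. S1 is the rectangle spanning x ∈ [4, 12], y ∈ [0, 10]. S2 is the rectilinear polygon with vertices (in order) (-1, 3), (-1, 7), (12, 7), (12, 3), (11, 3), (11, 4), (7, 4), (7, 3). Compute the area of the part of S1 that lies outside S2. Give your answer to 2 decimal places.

|S1| = 80, |S1∩S2| = 28.
|S1 ∖ S2| = |S1| − |S1∩S2| = 80 − 28 = 52.00.

52.00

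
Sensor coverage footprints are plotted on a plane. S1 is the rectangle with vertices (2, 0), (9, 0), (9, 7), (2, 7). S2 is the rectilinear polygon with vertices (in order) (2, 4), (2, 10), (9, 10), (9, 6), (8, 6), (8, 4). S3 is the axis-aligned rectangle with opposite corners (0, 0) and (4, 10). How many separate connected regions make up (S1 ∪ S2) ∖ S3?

(S1 ∪ S2) ∖ S3 is a single connected region.

1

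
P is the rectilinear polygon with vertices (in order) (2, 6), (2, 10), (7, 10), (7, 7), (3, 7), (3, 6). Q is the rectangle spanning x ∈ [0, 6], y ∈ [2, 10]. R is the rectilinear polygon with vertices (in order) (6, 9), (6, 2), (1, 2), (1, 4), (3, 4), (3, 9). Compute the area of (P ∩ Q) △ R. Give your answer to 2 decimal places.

26.00

|P ∩ Q| = 13.
|(P ∩ Q) ∩ R| = 6.
|(P ∩ Q) △ R| = 13 + 25 − 12 = 26.00.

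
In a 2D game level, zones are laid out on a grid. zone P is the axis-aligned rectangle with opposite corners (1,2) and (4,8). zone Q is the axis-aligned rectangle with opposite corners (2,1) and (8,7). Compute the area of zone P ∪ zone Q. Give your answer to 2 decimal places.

44.00

By inclusion–exclusion:
Individual areas: |zone P| = 18, |zone Q| = 36.
|zone P∩zone Q|: x∈[2,4], y∈[2,7] → 2·5 = 10.
|zone P ∪ zone Q| = 54 − 10 = 44.00.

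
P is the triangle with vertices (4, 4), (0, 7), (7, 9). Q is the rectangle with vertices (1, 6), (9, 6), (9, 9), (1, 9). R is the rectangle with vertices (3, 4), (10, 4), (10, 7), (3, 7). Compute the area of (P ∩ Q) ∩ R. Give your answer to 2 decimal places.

2.50

The region (P ∩ Q) ∩ R is the polygon with vertices (5.2,6), (3,6), (3,7), (5.8,7).
By the shoelace formula its area is 2.50.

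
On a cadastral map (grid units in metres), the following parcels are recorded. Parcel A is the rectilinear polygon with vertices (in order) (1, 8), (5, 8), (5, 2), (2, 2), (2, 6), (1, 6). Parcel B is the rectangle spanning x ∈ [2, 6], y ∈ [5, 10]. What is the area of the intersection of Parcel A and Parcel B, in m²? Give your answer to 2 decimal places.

The intersection is the polygon with vertices (5,8), (5,5), (2,5), (2,6), (2,8).
By the shoelace formula its area is 9.00.

9.00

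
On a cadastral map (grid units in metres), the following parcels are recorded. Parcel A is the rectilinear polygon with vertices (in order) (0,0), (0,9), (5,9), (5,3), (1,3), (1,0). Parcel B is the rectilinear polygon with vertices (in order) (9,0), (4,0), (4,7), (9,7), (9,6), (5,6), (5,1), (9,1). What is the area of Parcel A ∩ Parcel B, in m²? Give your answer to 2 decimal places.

4.00

The intersection is the polygon with vertices (5,6), (5,3), (4,3), (4,7), (5,7).
By the shoelace formula its area is 4.00.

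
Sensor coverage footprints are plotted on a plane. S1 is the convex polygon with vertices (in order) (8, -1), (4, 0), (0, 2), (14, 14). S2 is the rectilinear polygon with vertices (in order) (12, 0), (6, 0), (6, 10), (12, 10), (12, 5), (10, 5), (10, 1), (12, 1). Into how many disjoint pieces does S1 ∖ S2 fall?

3

S1 ∖ S2 splits into 3 disjoint pieces (area 25.6286, area 6.3333, area 0.2).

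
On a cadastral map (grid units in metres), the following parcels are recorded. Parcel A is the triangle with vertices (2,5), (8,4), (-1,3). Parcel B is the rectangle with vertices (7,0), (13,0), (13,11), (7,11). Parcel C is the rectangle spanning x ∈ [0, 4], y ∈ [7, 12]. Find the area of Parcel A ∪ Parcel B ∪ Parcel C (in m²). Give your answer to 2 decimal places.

By inclusion–exclusion:
Individual areas: |Parcel A| = 7.5, |Parcel B| = 66, |Parcel C| = 20.
|Parcel A∩Parcel B| = 0.1389.
|Parcel A∩Parcel C| = 0.
|Parcel B∩Parcel C| = 0 (no overlap).
|Parcel A∩Parcel B∩Parcel C| = 0.
|Parcel A ∪ Parcel B ∪ Parcel C| = 93.5 − 0.1389 + 0 = 93.36.

93.36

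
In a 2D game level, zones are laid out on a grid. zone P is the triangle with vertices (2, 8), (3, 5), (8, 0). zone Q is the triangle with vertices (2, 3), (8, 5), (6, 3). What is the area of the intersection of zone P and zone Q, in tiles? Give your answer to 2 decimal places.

0.75

The intersection is the polygon with vertices (4.25,3.75), (5,4), (5.75,3), (5,3).
By the shoelace formula its area is 0.75.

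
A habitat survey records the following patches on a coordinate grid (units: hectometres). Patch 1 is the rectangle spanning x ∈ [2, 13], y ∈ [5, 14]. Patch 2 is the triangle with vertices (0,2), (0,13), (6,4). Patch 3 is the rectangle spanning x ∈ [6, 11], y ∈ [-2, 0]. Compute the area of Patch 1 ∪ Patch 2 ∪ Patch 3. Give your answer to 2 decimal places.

By inclusion–exclusion:
Individual areas: |Patch 1| = 99, |Patch 2| = 33, |Patch 3| = 10.
|Patch 1∩Patch 2| = 8.3333.
|Patch 1∩Patch 3| = 0 (no overlap).
|Patch 2∩Patch 3| = 0.
|Patch 1∩Patch 2∩Patch 3| = 0.
|Patch 1 ∪ Patch 2 ∪ Patch 3| = 142 − 8.3333 + 0 = 133.67.

133.67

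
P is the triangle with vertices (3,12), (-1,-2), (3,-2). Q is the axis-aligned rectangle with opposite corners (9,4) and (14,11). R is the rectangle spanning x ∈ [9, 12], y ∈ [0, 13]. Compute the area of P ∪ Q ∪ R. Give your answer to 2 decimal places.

81.00

By inclusion–exclusion:
Individual areas: |P| = 28, |Q| = 35, |R| = 39.
|P∩Q| = 0.
|P∩R| = 0.
|Q∩R|: x∈[9,12], y∈[4,11] → 3·7 = 21.
|P∩Q∩R| = 0.
|P ∪ Q ∪ R| = 102 − 21 + 0 = 81.00.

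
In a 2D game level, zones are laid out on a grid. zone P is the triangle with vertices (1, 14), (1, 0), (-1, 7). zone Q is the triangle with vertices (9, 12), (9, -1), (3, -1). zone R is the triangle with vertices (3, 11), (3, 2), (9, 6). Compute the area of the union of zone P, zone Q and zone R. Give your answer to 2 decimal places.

By inclusion–exclusion:
Individual areas: |zone P| = 14, |zone Q| = 39, |zone R| = 27.
|zone P∩zone Q| = 0.
|zone P∩zone R| = 0.
|zone Q∩zone R| = 6.
|zone P∩zone Q∩zone R| = 0.
|zone P ∪ zone Q ∪ zone R| = 80 − 6 + 0 = 74.00.

74.00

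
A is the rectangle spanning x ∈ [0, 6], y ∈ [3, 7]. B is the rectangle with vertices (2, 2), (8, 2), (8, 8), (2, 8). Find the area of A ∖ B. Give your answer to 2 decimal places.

|A∩B|: x∈[2,6], y∈[3,7] → 4·4 = 16.
|A| = 24.
|A ∖ B| = |A| − |A∩B| = 24 − 16 = 8.00.

8.00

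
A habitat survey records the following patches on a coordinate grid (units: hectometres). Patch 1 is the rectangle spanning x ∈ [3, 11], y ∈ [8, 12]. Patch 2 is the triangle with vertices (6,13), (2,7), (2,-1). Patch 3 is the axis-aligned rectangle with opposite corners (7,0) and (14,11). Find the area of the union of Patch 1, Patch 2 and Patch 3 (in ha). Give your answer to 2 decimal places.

108.51

By inclusion–exclusion:
Individual areas: |Patch 1| = 32, |Patch 2| = 16, |Patch 3| = 77.
|Patch 1∩Patch 2| = 4.4881.
|Patch 1∩Patch 3|: x∈[7,11], y∈[8,11] → 4·3 = 12.
|Patch 2∩Patch 3| = 0.
|Patch 1∩Patch 2∩Patch 3| = 0.
|Patch 1 ∪ Patch 2 ∪ Patch 3| = 125 − 16.4881 + 0 = 108.51.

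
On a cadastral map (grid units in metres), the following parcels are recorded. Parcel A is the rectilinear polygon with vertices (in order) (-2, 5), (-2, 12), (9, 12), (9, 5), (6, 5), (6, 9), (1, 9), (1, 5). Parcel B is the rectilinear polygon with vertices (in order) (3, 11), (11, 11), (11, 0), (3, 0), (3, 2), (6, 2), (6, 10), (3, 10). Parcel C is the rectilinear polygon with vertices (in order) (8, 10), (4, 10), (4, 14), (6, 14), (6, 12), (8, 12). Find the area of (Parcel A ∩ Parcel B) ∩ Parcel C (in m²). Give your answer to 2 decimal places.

The region (Parcel A ∩ Parcel B) ∩ Parcel C is the polygon with vertices (4,10), (4,11), (8,11), (8,10), (6,10).
By the shoelace formula its area is 4.00.

4.00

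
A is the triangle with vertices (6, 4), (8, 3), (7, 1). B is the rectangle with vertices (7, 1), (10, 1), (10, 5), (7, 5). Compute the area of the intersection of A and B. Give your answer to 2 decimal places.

The intersection is the polygon with vertices (8,3), (7,1), (7,3.5).
By the shoelace formula its area is 1.25.

1.25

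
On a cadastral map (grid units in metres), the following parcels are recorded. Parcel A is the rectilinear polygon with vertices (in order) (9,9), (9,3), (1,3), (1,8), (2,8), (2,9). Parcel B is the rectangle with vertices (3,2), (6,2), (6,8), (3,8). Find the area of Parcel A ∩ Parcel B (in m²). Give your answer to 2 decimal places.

15.00

The intersection is the polygon with vertices (3,3), (3,8), (6,8), (6,3).
By the shoelace formula its area is 15.00.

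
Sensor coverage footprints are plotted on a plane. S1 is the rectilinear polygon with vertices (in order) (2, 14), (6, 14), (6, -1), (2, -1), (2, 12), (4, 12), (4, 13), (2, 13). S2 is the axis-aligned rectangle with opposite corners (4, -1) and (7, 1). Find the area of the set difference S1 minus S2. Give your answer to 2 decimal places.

54.00

|S1| = 58, |S1∩S2| = 4.
|S1 ∖ S2| = |S1| − |S1∩S2| = 58 − 4 = 54.00.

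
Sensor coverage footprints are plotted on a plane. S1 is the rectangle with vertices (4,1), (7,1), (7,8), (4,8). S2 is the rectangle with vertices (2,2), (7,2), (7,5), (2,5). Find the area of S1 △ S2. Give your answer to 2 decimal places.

18.00

|S1∩S2|: x∈[4,7], y∈[2,5] → 3·3 = 9.
|S1 △ S2| = |S1| + |S2| − 2·|S1∩S2| = 21 + 15 − 18 = 18.00.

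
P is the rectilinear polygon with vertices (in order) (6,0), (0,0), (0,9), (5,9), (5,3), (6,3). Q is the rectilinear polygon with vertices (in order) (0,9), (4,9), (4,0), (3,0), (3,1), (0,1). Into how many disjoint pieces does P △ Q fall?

P △ Q splits into 2 disjoint pieces (area 12, area 3).

2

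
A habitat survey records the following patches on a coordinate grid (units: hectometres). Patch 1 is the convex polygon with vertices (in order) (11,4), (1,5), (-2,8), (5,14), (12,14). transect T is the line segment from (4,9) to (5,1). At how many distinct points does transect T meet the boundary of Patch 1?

1

The segment meets the boundary at (4.544,4.646).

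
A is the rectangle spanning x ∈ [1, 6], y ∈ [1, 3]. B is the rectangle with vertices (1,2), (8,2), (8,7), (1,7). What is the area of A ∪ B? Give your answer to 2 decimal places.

By inclusion–exclusion:
Individual areas: |A| = 10, |B| = 35.
|A∩B|: x∈[1,6], y∈[2,3] → 5·1 = 5.
|A ∪ B| = 45 − 5 = 40.00.

40.00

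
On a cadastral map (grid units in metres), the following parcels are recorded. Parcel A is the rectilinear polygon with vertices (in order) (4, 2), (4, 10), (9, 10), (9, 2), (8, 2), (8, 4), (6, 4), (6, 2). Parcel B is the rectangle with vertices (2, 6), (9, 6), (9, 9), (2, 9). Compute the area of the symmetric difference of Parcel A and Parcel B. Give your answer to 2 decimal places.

|Parcel A| = 36, |Parcel B| = 21, |Parcel A∩Parcel B| = 15.
|Parcel A △ Parcel B| = |Parcel A| + |Parcel B| − 2·|Parcel A∩Parcel B| = 36 + 21 − 30 = 27.00.

27.00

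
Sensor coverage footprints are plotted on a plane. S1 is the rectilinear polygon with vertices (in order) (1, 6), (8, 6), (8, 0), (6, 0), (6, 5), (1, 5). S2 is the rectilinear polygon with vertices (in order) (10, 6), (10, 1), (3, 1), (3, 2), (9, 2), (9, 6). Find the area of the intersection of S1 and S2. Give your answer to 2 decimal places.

The intersection is the polygon with vertices (8,1), (6,1), (6,2), (8,2).
By the shoelace formula its area is 2.00.

2.00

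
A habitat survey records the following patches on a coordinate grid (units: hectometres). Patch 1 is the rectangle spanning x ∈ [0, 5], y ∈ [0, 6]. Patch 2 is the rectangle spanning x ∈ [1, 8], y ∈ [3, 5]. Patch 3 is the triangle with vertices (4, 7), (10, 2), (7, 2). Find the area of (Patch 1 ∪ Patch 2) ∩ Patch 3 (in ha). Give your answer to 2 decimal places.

|Patch 1 ∪ Patch 2| = 36.
|(Patch 1 ∪ Patch 2) ∩ Patch 3| = 3.47.

3.47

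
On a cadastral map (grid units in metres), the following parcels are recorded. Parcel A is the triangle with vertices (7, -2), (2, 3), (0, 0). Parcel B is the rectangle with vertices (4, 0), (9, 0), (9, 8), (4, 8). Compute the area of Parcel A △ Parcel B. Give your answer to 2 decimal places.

51.50

|Parcel A| = 12.5, |Parcel B| = 40, |Parcel A∩Parcel B| = 0.5.
|Parcel A △ Parcel B| = |Parcel A| + |Parcel B| − 2·|Parcel A∩Parcel B| = 12.5 + 40 − 1 = 51.50.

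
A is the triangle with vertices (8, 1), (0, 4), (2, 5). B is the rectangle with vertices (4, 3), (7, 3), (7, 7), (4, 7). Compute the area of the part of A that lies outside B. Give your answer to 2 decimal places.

6.67

|A| = 7, |A∩B| = 0.3333.
|A ∖ B| = |A| − |A∩B| = 7 − 0.3333 = 6.67.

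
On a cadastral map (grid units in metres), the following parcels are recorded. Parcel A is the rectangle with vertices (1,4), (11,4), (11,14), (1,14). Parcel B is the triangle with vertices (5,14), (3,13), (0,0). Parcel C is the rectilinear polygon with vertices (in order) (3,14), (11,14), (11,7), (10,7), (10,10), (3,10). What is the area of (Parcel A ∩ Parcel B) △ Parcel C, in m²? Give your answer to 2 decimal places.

|Parcel A ∩ Parcel B| = 10.4762.
|(Parcel A ∩ Parcel B) ∩ Parcel C| = 4.1429.
|(Parcel A ∩ Parcel B) △ Parcel C| = 10.4762 + 35 − 8.2857 = 37.19.

37.19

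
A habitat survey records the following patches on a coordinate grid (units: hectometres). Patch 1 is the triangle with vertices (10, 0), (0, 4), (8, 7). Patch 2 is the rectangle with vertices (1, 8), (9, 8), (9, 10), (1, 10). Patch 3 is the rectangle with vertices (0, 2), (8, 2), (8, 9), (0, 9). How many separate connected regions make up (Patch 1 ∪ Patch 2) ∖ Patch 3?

(Patch 1 ∪ Patch 2) ∖ Patch 3 splits into 2 disjoint pieces (area 8, area 9).

2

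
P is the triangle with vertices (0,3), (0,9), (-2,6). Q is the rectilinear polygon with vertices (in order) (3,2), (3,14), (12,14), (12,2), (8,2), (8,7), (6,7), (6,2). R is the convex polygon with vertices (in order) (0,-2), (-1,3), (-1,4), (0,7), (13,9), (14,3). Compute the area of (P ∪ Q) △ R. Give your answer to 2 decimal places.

|P ∪ Q| = 104.
|(P ∪ Q) ∩ R| = 47.0481.
|(P ∪ Q) △ R| = 104 + 108 − 94.0962 = 117.90.

117.90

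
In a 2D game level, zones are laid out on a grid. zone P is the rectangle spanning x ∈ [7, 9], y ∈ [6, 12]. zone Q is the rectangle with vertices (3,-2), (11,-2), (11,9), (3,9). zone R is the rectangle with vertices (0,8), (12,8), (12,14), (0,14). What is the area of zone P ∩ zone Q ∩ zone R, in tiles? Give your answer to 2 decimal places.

2.00

The intersection is the polygon with vertices (7,9), (9,9), (9,8), (7,8).
By the shoelace formula its area is 2.00.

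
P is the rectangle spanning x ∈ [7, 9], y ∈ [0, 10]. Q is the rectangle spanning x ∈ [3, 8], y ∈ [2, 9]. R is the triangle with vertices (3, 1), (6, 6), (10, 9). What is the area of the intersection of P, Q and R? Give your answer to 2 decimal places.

The intersection is the polygon with vertices (8,6.714), (7,5.571), (7,6.75), (8,7.5).
By the shoelace formula its area is 0.98.

0.98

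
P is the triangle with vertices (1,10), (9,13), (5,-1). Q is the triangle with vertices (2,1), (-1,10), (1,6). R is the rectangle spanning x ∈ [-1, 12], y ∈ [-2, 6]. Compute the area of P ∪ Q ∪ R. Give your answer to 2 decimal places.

By inclusion–exclusion:
Individual areas: |P| = 50, |Q| = 3, |R| = 104.
|P∩Q| = 0.
|P∩R| = 15.9091.
|Q∩R| = 1.6667.
|P∩Q∩R| = 0.
|P ∪ Q ∪ R| = 157 − 17.5758 + 0 = 139.42.

139.42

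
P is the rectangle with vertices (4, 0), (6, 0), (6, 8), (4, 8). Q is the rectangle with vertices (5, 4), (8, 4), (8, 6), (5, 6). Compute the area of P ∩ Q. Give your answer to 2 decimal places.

2.00

|P∩Q|: x∈[5,6], y∈[4,6] → 1·2 = 2.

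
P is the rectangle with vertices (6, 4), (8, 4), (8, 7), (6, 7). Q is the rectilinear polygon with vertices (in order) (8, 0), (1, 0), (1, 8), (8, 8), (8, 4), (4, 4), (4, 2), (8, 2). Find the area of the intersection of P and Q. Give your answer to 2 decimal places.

The intersection is the polygon with vertices (8,4), (6,4), (6,7), (8,7).
By the shoelace formula its area is 6.00.

6.00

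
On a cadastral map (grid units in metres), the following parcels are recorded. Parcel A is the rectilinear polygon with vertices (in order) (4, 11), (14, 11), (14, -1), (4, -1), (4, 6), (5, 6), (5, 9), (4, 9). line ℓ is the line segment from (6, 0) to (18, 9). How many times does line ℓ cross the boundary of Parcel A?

1

The segment meets the boundary at (14,6).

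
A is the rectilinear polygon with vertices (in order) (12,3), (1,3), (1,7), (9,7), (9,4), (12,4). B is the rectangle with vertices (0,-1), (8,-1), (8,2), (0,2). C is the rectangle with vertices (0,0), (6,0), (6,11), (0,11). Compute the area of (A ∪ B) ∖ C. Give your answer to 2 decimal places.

27.00

|A ∪ B| = 59.
|(A ∪ B) ∩ C| = 32.
|(A ∪ B) ∖ C| = 59 − 32 = 27.00.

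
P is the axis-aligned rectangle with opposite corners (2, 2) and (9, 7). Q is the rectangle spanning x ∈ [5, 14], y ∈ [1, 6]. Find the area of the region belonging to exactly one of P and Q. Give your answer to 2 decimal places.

48.00

|P∩Q|: x∈[5,9], y∈[2,6] → 4·4 = 16.
|P △ Q| = |P| + |Q| − 2·|P∩Q| = 35 + 45 − 32 = 48.00.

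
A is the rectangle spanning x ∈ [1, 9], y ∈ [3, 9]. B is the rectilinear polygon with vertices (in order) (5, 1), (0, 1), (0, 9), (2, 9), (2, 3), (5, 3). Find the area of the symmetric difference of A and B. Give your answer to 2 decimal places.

58.00

|A| = 48, |B| = 22, |A∩B| = 6.
|A △ B| = |A| + |B| − 2·|A∩B| = 48 + 22 − 12 = 58.00.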